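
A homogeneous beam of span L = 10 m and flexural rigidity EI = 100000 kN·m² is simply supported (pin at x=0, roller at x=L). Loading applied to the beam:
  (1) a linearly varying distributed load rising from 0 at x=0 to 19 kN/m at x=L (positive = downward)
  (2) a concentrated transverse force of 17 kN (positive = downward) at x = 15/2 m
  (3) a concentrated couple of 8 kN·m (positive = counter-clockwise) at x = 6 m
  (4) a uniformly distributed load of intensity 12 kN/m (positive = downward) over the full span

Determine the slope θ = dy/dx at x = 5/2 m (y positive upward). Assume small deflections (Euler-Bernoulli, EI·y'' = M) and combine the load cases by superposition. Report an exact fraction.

θ(5/2) = -7774697/1152000000 rad

Load 1 — triangular load w₀=19 kN/m (0→w₀ over full span):
  θ_1 = -w₀(7L⁴-30L²x²+15x⁴)/(360LEI) = -19·(7·10⁴-30·10²·(5/2)²+15·(5/2)⁴)/(360·10·100000) = -25213/9216000 rad
Load 2 — point force P=17 kN at a=15/2 m (b=L-a=5/2):
  θ_2 = -Pb(L²-b²-3x²)/(6LEI)  [x≤a] = -17·(5/2)·(10²-(5/2)²-3·(5/2)²)/(6·10·100000) = -17/32000 rad
Load 3 — applied couple M₀=8 kN·m at a=6 m (b=L-a=4):
  θ_3 = (M₀x²/(2L)+C₁)/EI  [x≤a] with C₁=M₀(3b²-L²)/(6L)=-104/15 = (8·(5/2)²/(2·10)+(-104/15))/100000 = -133/3000000 rad
Load 4 — uniform load w=12 kN/m over full span:
  θ_4 = -w(L³-6Lx²+4x³)/(24EI) = -12·(10³-6·10·(5/2)²+4·(5/2)³)/(24·100000) = -11/3200 rad
Superposition: θ = Σ θ_i = -7774697/1152000000 rad ≈ -0.006749 rad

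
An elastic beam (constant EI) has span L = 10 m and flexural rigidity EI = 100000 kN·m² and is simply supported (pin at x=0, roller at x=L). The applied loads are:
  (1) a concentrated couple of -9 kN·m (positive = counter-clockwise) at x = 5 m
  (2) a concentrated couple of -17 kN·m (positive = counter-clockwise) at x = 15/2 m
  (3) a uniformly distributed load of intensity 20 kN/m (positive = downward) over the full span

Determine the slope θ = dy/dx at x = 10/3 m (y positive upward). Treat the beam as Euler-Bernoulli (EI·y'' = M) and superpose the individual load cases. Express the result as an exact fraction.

θ(10/3) = -20161/5184000 rad

Load 1 — applied couple M₀=-9 kN·m at a=5 m (b=L-a=5):
  θ_1 = (M₀x²/(2L)+C₁)/EI  [x≤a] with C₁=M₀(3b²-L²)/(6L)=15/4 = ((-9)·(10/3)²/(2·10)+(15/4))/100000 = -1/80000 rad
Load 2 — applied couple M₀=-17 kN·m at a=15/2 m (b=L-a=5/2):
  θ_2 = (M₀x²/(2L)+C₁)/EI  [x≤a] with C₁=M₀(3b²-L²)/(6L)=1105/48 = ((-17)·(10/3)²/(2·10)+(1105/48))/100000 = 391/2880000 rad
Load 3 — uniform load w=20 kN/m over full span:
  θ_3 = -w(L³-6Lx²+4x³)/(24EI) = -20·(10³-6·10·(10/3)²+4·(10/3)³)/(24·100000) = -13/3240 rad
Superposition: θ = Σ θ_i = -20161/5184000 rad ≈ -0.003889 rad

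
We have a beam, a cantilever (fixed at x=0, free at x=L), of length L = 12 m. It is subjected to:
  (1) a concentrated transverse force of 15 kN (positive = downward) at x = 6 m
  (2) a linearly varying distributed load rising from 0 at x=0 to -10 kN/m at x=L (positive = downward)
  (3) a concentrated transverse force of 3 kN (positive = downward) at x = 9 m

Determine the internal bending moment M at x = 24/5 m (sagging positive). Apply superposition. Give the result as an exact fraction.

Load 1 — point force P=15 kN at a=6 m (b=L-a=6):
  M_1 = -P(a-x)  [x≤a] = -15·(6-(24/5)) = -18 kN·m
Load 2 — triangular load w₀=-10 kN/m (0→w₀ over full span):
  M_2 = w₀Lx/2 - w₀L²/3 - w₀x³/(6L) = (-10)·12·(24/5)/2 - (-10)·12²/3 - (-10)·(24/5)³/(6·12) = 5184/25 kN·m
Load 3 — point force P=3 kN at a=9 m (b=L-a=3):
  M_3 = -P(a-x)  [x≤a] = -3·(9-(24/5)) = -63/5 kN·m
Superposition: M = Σ M_i = 4419/25 kN·m ≈ 176.760000 kN·m

M(24/5) = 4419/25 kN·m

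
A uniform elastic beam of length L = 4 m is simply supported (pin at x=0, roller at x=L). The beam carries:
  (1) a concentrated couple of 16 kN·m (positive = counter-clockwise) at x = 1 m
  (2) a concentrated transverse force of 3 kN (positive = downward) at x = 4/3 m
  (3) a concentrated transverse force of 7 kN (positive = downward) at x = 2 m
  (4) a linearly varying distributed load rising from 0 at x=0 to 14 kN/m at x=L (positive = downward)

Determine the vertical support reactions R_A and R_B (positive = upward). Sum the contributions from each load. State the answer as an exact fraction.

R_A = 113/6 kN, R_B = 115/6 kN

Load 1 — applied couple M₀=16 kN·m at a=1 m (b=L-a=3):
  R_A = M₀/L = 16/4 = 4 kN
  R_B = -M₀/L = -16/4 = -4 kN
Load 2 — point force P=3 kN at a=4/3 m (b=L-a=8/3):
  R_A = Pb/L = 3·(8/3)/4 = 2 kN
  R_B = Pa/L = 3·(4/3)/4 = 1 kN
Load 3 — point force P=7 kN at a=2 m (b=L-a=2):
  R_A = Pb/L = 7·2/4 = 7/2 kN
  R_B = Pa/L = 7·2/4 = 7/2 kN
Load 4 — triangular load w₀=14 kN/m (0→w₀ over full span):
  R_A = w₀L/6 = 14·4/6 = 28/3 kN
  R_B = w₀L/3 = 14·4/3 = 56/3 kN
Superposition: R_A = 113/6 kN, R_B = 115/6 kN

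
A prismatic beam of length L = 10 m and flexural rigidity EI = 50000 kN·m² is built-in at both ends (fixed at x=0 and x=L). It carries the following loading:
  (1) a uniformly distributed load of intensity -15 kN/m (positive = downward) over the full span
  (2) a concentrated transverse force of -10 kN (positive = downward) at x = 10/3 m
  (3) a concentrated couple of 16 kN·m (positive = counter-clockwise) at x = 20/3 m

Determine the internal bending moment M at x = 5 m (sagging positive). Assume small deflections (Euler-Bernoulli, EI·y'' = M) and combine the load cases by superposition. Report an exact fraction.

M(5) = -1129/18 kN·m

Load 1 — uniform load w=-15 kN/m over full span:
  M_1 = wLx/2 - wL²/12 - wx²/2 = (-15)·10·5/2 - (-15)·10²/12 - (-15)·5²/2 = -125/2 kN·m
Load 2 — point force P=-10 kN at a=10/3 m (b=L-a=20/3):
  M_2 = Pa²(a+3b)(L-x)/L³ - Pa²b/L²  [x>a] = (-10)·(10/3)²·((10/3)+3·(20/3))·(10-5)/10³ - (-10)·(10/3)²·(20/3)/10² = -50/9 kN·m
Load 3 — applied couple M₀=16 kN·m at a=20/3 m (b=L-a=10/3):
  M_3 = R_Ax - M_A  [x≤a] with R_A=32/15, M_A=16/3 = (32/15)·5 - (16/3) = 16/3 kN·m
Superposition: M = Σ M_i = -1129/18 kN·m ≈ -62.722222 kN·m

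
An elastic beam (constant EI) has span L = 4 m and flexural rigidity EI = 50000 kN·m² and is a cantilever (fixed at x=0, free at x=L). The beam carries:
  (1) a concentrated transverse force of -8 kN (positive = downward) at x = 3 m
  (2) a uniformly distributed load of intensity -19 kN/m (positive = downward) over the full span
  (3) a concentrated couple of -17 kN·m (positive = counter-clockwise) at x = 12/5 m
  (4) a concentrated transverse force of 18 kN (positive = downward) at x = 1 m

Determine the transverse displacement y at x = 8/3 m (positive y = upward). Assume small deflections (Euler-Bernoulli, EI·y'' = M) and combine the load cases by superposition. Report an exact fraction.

y(8/3) = 1940897/303750000 m

Load 1 — point force P=-8 kN at a=3 m (b=L-a=1):
  y_1 = -Px²(3a-x)/(6EI)  [x≤a] = -(-8)·(8/3)²·(3·3-(8/3))/(6·50000) = 304/253125 m
Load 2 — uniform load w=-19 kN/m over full span:
  y_2 = -wx²(x²-4Lx+6L²)/(24EI) = -(-19)·(8/3)²·((8/3)²-4·4·(8/3)+6·4²)/(24·50000) = 5168/759375 m
Load 3 — applied couple M₀=-17 kN·m at a=12/5 m (b=L-a=8/5):
  y_3 = M₀a(2x-a)/(2EI)  [x>a] = (-17)·(12/5)·(2·(8/3)-(12/5))/(2·50000) = -187/156250 m
Load 4 — point force P=18 kN at a=1 m (b=L-a=3):
  y_4 = -Pa²(3x-a)/(6EI)  [x>a] = -18·1²·(3·(8/3)-1)/(6·50000) = -21/50000 m
Superposition: y = Σ y_i = 1940897/303750000 m ≈ 0.006390 m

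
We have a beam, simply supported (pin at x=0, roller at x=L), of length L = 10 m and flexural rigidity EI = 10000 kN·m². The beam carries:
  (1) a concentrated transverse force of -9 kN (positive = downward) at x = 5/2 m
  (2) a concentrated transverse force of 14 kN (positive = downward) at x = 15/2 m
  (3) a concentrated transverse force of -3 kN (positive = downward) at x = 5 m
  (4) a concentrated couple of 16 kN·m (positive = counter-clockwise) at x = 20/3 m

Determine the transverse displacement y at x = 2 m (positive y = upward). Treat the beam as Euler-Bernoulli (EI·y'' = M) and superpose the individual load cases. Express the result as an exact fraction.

y(2) = -9499/7200000 m

Load 1 — point force P=-9 kN at a=5/2 m (b=L-a=15/2):
  y_1 = -Pbx(L²-b²-x²)/(6LEI)  [x≤a] = -(-9)·(15/2)·2·(10²-(15/2)²-2²)/(6·10·10000) = 1431/160000 m
Load 2 — point force P=14 kN at a=15/2 m (b=L-a=5/2):
  y_2 = -Pbx(L²-b²-x²)/(6LEI)  [x≤a] = -14·(5/2)·2·(10²-(5/2)²-2²)/(6·10·10000) = -2513/240000 m
Load 3 — point force P=-3 kN at a=5 m (b=L-a=5):
  y_3 = -Pbx(L²-b²-x²)/(6LEI)  [x≤a] = -(-3)·5·2·(10²-5²-2²)/(6·10·10000) = 71/20000 m
Load 4 — applied couple M₀=16 kN·m at a=20/3 m (b=L-a=10/3):
  y_4 = (M₀x³/(6L)+C₁x)/EI  [x≤a] with C₁=M₀(3b²-L²)/(6L)=-160/9 = (16·2³/(6·10)+(-160/9)·2)/10000 = -94/28125 m
Superposition: y = Σ y_i = -9499/7200000 m ≈ -0.001319 m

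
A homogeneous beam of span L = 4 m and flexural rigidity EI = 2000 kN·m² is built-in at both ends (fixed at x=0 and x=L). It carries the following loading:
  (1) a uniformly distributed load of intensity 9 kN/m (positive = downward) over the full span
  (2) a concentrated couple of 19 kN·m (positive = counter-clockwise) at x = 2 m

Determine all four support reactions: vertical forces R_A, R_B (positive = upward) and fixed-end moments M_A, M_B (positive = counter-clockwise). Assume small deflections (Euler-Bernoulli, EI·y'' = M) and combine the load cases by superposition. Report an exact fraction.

R_A = 201/8 kN, M_A = 67/4 kN·m, R_B = 87/8 kN, M_B = -29/4 kN·m

Load 1 — uniform load w=9 kN/m over full span:
  R_A = wL/2 = 9·4/2 = 18 kN
  M_A = wL²/12 = 9·4²/12 = 12 kN·m
  R_B = wL/2 = 9·4/2 = 18 kN
  M_B = -wL²/12 = -9·4²/12 = -12 kN·m
Load 2 — applied couple M₀=19 kN·m at a=2 m (b=L-a=2):
  R_A = 6M₀ab/L³ = 6·19·2·2/4³ = 57/8 kN
  M_A = M₀b(2a-b)/L² = 19·2·(2·2-2)/4² = 19/4 kN·m
  R_B = -6M₀ab/L³ = -6·19·2·2/4³ = -57/8 kN
  M_B = M₀a(2b-a)/L² = 19·2·(2·2-2)/4² = 19/4 kN·m
Superposition: R_A = 201/8 kN, M_A = 67/4 kN·m, R_B = 87/8 kN, M_B = -29/4 kN·m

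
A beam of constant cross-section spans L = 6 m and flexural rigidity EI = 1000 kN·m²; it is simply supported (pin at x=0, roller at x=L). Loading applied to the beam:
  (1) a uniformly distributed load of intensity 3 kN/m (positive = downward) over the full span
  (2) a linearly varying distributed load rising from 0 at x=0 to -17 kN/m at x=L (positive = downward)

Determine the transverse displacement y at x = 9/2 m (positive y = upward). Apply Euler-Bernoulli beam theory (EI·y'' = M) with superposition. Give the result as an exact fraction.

y(9/2) = 36153/512000 m

Load 1 — uniform load w=3 kN/m over full span:
  y_1 = -wx(L³-2Lx²+x³)/(24EI) = -3·(9/2)·(6³-2·6·(9/2)²+(9/2)³)/(24·1000) = -4617/128000 m
Load 2 — triangular load w₀=-17 kN/m (0→w₀ over full span):
  y_2 = -w₀x(7L⁴-10L²x²+3x⁴)/(360LEI) = -(-17)·(9/2)·(7·6⁴-10·6²·(9/2)²+3·(9/2)⁴)/(360·6·1000) = 54621/512000 m
Superposition: y = Σ y_i = 36153/512000 m ≈ 0.070611 m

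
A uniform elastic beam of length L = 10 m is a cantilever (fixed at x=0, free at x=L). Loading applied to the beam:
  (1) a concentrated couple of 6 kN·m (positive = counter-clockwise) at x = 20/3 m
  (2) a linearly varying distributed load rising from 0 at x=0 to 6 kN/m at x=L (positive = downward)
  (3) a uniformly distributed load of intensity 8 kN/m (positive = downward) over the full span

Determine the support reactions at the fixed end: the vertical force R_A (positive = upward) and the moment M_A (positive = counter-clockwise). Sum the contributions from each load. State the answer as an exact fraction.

Load 1 — applied couple M₀=6 kN·m at a=20/3 m (b=L-a=10/3):
  R_A = 0 kN
  M_A = -M₀ = -6 kN·m
Load 2 — triangular load w₀=6 kN/m (0→w₀ over full span):
  R_A = w₀L/2 = 6·10/2 = 30 kN
  M_A = w₀L²/3 = 6·10²/3 = 200 kN·m
Load 3 — uniform load w=8 kN/m over full span:
  R_A = wL = 8·10 = 80 kN
  M_A = wL²/2 = 8·10²/2 = 400 kN·m
Superposition: R_A = 110 kN, M_A = 594 kN·m

R_A = 110 kN, M_A = 594 kN·m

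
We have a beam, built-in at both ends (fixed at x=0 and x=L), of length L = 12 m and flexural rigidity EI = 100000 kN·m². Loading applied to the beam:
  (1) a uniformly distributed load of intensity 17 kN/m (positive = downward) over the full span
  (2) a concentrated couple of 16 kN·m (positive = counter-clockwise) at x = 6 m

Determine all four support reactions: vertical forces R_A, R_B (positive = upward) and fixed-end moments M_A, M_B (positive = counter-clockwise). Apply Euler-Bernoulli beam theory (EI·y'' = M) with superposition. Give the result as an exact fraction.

Load 1 — uniform load w=17 kN/m over full span:
  R_A = wL/2 = 17·12/2 = 102 kN
  M_A = wL²/12 = 17·12²/12 = 204 kN·m
  R_B = wL/2 = 17·12/2 = 102 kN
  M_B = -wL²/12 = -17·12²/12 = -204 kN·m
Load 2 — applied couple M₀=16 kN·m at a=6 m (b=L-a=6):
  R_A = 6M₀ab/L³ = 6·16·6·6/12³ = 2 kN
  M_A = M₀b(2a-b)/L² = 16·6·(2·6-6)/12² = 4 kN·m
  R_B = -6M₀ab/L³ = -6·16·6·6/12³ = -2 kN
  M_B = M₀a(2b-a)/L² = 16·6·(2·6-6)/12² = 4 kN·m
Superposition: R_A = 104 kN, M_A = 208 kN·m, R_B = 100 kN, M_B = -200 kN·m

R_A = 104 kN, M_A = 208 kN·m, R_B = 100 kN, M_B = -200 kN·m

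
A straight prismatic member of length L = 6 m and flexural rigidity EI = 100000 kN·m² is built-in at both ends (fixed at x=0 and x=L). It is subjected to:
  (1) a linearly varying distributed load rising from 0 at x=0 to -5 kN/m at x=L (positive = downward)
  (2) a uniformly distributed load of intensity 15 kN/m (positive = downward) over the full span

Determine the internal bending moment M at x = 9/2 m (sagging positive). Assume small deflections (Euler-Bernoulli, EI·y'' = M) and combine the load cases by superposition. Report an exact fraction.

M(9/2) = 129/32 kN·m

Load 1 — triangular load w₀=-5 kN/m (0→w₀ over full span):
  M_1 = 3w₀Lx/20 - w₀L²/30 - w₀x³/(6L) = 3·(-5)·6·(9/2)/20 - (-5)·6²/30 - (-5)·(9/2)³/(6·6) = -51/32 kN·m
Load 2 — uniform load w=15 kN/m over full span:
  M_2 = wLx/2 - wL²/12 - wx²/2 = 15·6·(9/2)/2 - 15·6²/12 - 15·(9/2)²/2 = 45/8 kN·m
Superposition: M = Σ M_i = 129/32 kN·m ≈ 4.031250 kN·m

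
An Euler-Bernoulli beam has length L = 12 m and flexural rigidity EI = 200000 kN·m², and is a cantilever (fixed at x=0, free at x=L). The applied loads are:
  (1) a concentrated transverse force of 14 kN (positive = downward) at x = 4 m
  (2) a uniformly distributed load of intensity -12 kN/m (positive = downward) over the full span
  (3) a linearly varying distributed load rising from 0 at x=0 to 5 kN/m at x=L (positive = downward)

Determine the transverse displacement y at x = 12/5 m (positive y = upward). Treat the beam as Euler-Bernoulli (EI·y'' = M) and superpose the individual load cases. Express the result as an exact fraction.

y(12/5) = 138843/19531250 m

Load 1 — point force P=14 kN at a=4 m (b=L-a=8):
  y_1 = -Px²(3a-x)/(6EI)  [x≤a] = -14·(12/5)²·(3·4-(12/5))/(6·200000) = -252/390625 m
Load 2 — uniform load w=-12 kN/m over full span:
  y_2 = -wx²(x²-4Lx+6L²)/(24EI) = -(-12)·(12/5)²·((12/5)²-4·12·(12/5)+6·12²)/(24·200000) = 21222/1953125 m
Load 3 — triangular load w₀=5 kN/m (0→w₀ over full span):
  y_3 = (w₀Lx³/12-w₀L²x²/6-w₀x⁵/(120L))/EI = (5·12·(12/5)³/12-5·12²·(12/5)²/6-5·(12/5)⁵/(120·12))/200000 = -60777/19531250 m
Superposition: y = Σ y_i = 138843/19531250 m ≈ 0.007109 m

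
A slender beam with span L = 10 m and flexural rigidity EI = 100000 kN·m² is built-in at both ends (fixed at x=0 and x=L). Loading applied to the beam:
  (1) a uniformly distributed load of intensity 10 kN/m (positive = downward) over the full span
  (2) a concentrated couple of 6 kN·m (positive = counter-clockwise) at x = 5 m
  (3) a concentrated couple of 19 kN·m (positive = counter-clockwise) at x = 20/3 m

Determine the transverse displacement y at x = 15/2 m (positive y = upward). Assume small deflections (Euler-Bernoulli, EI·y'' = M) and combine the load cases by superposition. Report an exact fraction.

y(15/2) = -3473/2304000 m

Load 1 — uniform load w=10 kN/m over full span:
  y_1 = -wx²(L-x)²/(24EI) = -10·(15/2)²·(10-(15/2))²/(24·100000) = -3/2048 m
Load 2 — applied couple M₀=6 kN·m at a=5 m (b=L-a=5):
  y_2 = (R_Ax³/6 - M_Ax²/2 - M₀(x-a)²/2)/EI  [x>a] with R_A=9/10, M_A=3/2 = ((9/10)·(15/2)³/6 - (3/2)·(15/2)²/2 - 6·((15/2)-5)²/2)/100000 = 3/128000 m
Load 3 — applied couple M₀=19 kN·m at a=20/3 m (b=L-a=10/3):
  y_3 = (R_Ax³/6 - M_Ax²/2 - M₀(x-a)²/2)/EI  [x>a] with R_A=38/15, M_A=19/3 = ((38/15)·(15/2)³/6 - (19/3)·(15/2)²/2 - 19·((15/2)-(20/3))²/2)/100000 = -19/288000 m
Superposition: y = Σ y_i = -3473/2304000 m ≈ -0.001507 m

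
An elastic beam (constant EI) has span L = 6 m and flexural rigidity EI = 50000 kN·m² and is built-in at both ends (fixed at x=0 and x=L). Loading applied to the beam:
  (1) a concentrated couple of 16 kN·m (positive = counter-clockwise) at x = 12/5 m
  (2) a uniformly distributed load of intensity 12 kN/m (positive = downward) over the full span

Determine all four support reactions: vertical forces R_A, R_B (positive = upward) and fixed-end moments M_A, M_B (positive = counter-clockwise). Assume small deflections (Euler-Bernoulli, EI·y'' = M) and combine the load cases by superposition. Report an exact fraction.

Load 1 — applied couple M₀=16 kN·m at a=12/5 m (b=L-a=18/5):
  R_A = 6M₀ab/L³ = 6·16·(12/5)·(18/5)/6³ = 96/25 kN
  M_A = M₀b(2a-b)/L² = 16·(18/5)·(2·(12/5)-(18/5))/6² = 48/25 kN·m
  R_B = -6M₀ab/L³ = -6·16·(12/5)·(18/5)/6³ = -96/25 kN
  M_B = M₀a(2b-a)/L² = 16·(12/5)·(2·(18/5)-(12/5))/6² = 128/25 kN·m
Load 2 — uniform load w=12 kN/m over full span:
  R_A = wL/2 = 12·6/2 = 36 kN
  M_A = wL²/12 = 12·6²/12 = 36 kN·m
  R_B = wL/2 = 12·6/2 = 36 kN
  M_B = -wL²/12 = -12·6²/12 = -36 kN·m
Superposition: R_A = 996/25 kN, M_A = 948/25 kN·m, R_B = 804/25 kN, M_B = -772/25 kN·m

R_A = 996/25 kN, M_A = 948/25 kN·m, R_B = 804/25 kN, M_B = -772/25 kN·m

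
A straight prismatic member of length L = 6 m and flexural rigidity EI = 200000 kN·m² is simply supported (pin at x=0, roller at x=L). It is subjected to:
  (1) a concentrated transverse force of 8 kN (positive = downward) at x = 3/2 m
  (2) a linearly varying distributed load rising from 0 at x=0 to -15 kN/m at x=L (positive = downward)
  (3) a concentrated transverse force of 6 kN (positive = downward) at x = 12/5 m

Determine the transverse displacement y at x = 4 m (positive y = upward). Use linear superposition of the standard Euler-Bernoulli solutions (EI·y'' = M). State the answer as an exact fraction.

y(4) = 18127/50000000 m

Load 1 — point force P=8 kN at a=3/2 m (b=L-a=9/2):
  y_1 = -Pa(L-x)(2Lx-a²-x²)/(6LEI)  [x>a] = -8·(3/2)·(6-4)·(2·6·4-(3/2)²-4²)/(6·6·200000) = -119/1200000 m
Load 2 — triangular load w₀=-15 kN/m (0→w₀ over full span):
  y_2 = -w₀x(7L⁴-10L²x²+3x⁴)/(360LEI) = -(-15)·4·(7·6⁴-10·6²·4²+3·4⁴)/(360·6·200000) = 17/30000 m
Load 3 — point force P=6 kN at a=12/5 m (b=L-a=18/5):
  y_3 = -Pa(L-x)(2Lx-a²-x²)/(6LEI)  [x>a] = -6·(12/5)·(6-4)·(2·6·4-(12/5)²-4²)/(6·6·200000) = -41/390625 m
Superposition: y = Σ y_i = 18127/50000000 m ≈ 0.000363 m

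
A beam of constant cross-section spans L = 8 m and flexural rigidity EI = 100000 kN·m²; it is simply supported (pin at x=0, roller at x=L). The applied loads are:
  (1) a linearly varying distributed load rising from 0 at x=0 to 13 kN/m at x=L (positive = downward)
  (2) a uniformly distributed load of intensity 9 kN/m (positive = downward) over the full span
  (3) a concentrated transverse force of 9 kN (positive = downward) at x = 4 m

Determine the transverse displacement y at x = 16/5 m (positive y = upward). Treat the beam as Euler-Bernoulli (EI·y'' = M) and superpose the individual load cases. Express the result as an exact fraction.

y(16/5) = -1277006/146484375 m

Load 1 — triangular load w₀=13 kN/m (0→w₀ over full span):
  y_1 = -w₀x(7L⁴-10L²x²+3x⁴)/(360LEI) = -13·(16/5)·(7·8⁴-10·8²·(16/5)²+3·(16/5)⁴)/(360·8·100000) = -474656/146484375 m
Load 2 — uniform load w=9 kN/m over full span:
  y_2 = -wx(L³-2Lx²+x³)/(24EI) = -9·(16/5)·(8³-2·8·(16/5)²+(16/5)³)/(24·100000) = -8928/1953125 m
Load 3 — point force P=9 kN at a=4 m (b=L-a=4):
  y_3 = -Pbx(L²-b²-x²)/(6LEI)  [x≤a] = -9·4·(16/5)·(8²-4²-(16/5)²)/(6·8·100000) = -354/390625 m
Superposition: y = Σ y_i = -1277006/146484375 m ≈ -0.008718 m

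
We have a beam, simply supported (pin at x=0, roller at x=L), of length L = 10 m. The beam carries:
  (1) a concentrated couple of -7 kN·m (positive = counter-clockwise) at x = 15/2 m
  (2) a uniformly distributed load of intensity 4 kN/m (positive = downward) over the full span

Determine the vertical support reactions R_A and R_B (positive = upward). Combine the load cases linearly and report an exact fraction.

Load 1 — applied couple M₀=-7 kN·m at a=15/2 m (b=L-a=5/2):
  R_A = M₀/L = (-7)/10 = -7/10 kN
  R_B = -M₀/L = -(-7)/10 = 7/10 kN
Load 2 — uniform load w=4 kN/m over full span:
  R_A = wL/2 = 4·10/2 = 20 kN
  R_B = wL/2 = 4·10/2 = 20 kN
Superposition: R_A = 193/10 kN, R_B = 207/10 kN

R_A = 193/10 kN, R_B = 207/10 kN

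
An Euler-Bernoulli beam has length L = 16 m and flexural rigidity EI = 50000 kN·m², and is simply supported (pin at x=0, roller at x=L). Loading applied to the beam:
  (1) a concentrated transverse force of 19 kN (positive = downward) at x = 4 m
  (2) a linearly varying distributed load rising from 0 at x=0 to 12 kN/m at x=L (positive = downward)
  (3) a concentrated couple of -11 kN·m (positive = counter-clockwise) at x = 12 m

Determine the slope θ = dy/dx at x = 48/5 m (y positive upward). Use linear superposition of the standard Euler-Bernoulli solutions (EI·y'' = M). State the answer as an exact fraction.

Load 1 — point force P=19 kN at a=4 m (b=L-a=12):
  θ_1 = -Pa(2L²-6Lx+3x²+a²)/(6LEI)  [x>a] = -19·4·(2·16²-6·16·(48/5)+3·(48/5)²+4²)/(6·16·50000) = 1159/625000 rad
Load 2 — triangular load w₀=12 kN/m (0→w₀ over full span):
  θ_2 = -w₀(7L⁴-30L²x²+15x⁴)/(360LEI) = -12·(7·16⁴-30·16²·(48/5)²+15·(48/5)⁴)/(360·16·50000) = 29696/5859375 rad
Load 3 — applied couple M₀=-11 kN·m at a=12 m (b=L-a=4):
  θ_3 = (M₀x²/(2L)+C₁)/EI  [x≤a] with C₁=M₀(3b²-L²)/(6L)=143/6 = ((-11)·(48/5)²/(2·16)+(143/6))/50000 = -1177/7500000 rad
Superposition: θ = Σ θ_i = 422849/62500000 rad ≈ 0.006766 rad

θ(48/5) = 422849/62500000 rad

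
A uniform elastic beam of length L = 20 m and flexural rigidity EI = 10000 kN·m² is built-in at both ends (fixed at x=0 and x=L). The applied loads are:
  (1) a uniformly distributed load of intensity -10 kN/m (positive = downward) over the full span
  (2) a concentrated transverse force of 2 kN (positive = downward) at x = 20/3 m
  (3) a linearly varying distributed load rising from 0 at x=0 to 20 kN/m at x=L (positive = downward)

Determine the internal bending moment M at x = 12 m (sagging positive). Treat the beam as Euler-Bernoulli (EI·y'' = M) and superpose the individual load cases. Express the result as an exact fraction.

Load 1 — uniform load w=-10 kN/m over full span:
  M_1 = wLx/2 - wL²/12 - wx²/2 = (-10)·20·12/2 - (-10)·20²/12 - (-10)·12²/2 = -440/3 kN·m
Load 2 — point force P=2 kN at a=20/3 m (b=L-a=40/3):
  M_2 = Pa²(a+3b)(L-x)/L³ - Pa²b/L²  [x>a] = 2·(20/3)²·((20/3)+3·(40/3))·(20-12)/20³ - 2·(20/3)²·(40/3)/20² = 32/27 kN·m
Load 3 — triangular load w₀=20 kN/m (0→w₀ over full span):
  M_3 = 3w₀Lx/20 - w₀L²/30 - w₀x³/(6L) = 3·20·20·12/20 - 20·20²/30 - 20·12³/(6·20) = 496/3 kN·m
Superposition: M = Σ M_i = 536/27 kN·m ≈ 19.851852 kN·m

M(12) = 536/27 kN·m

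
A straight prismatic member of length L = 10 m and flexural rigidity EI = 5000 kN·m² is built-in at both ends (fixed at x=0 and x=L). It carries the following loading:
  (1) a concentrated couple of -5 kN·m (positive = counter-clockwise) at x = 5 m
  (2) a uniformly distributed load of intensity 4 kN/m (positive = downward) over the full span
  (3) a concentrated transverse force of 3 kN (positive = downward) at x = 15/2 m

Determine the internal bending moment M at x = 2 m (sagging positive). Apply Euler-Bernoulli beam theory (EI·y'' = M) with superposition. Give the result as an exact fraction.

M(2) = -197/96 kN·m

Load 1 — applied couple M₀=-5 kN·m at a=5 m (b=L-a=5):
  M_1 = R_Ax - M_A  [x≤a] with R_A=-3/4, M_A=-5/4 = (-3/4)·2 - (-5/4) = -1/4 kN·m
Load 2 — uniform load w=4 kN/m over full span:
  M_2 = wLx/2 - wL²/12 - wx²/2 = 4·10·2/2 - 4·10²/12 - 4·2²/2 = -4/3 kN·m
Load 3 — point force P=3 kN at a=15/2 m (b=L-a=5/2):
  M_3 = Pb²(3a+b)x/L³ - Pab²/L²  [x≤a] = 3·(5/2)²·(3·(15/2)+(5/2))·2/10³ - 3·(15/2)·(5/2)²/10² = -15/32 kN·m
Superposition: M = Σ M_i = -197/96 kN·m ≈ -2.052083 kN·m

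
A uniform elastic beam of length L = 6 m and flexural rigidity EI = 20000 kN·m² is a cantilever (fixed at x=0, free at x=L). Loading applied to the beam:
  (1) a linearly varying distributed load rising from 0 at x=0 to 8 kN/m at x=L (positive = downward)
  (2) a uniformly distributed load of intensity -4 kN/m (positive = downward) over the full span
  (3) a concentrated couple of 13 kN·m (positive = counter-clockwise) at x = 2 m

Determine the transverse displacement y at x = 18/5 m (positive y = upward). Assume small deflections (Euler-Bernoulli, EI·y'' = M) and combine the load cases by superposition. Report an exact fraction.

Load 1 — triangular load w₀=8 kN/m (0→w₀ over full span):
  y_1 = (w₀Lx³/12-w₀L²x²/6-w₀x⁵/(120L))/EI = (8·6·(18/5)³/12-8·6²·(18/5)²/6-8·(18/5)⁵/(120·6))/20000 = -431811/19531250 m
Load 2 — uniform load w=-4 kN/m over full span:
  y_2 = -wx²(x²-4Lx+6L²)/(24EI) = -(-4)·(18/5)²·((18/5)²-4·6·(18/5)+6·6²)/(24·20000) = 24057/1562500 m
Load 3 — applied couple M₀=13 kN·m at a=2 m (b=L-a=4):
  y_3 = M₀a(2x-a)/(2EI)  [x>a] = 13·2·(2·(18/5)-2)/(2·20000) = 169/50000 m
Superposition: y = Σ y_i = -520663/156250000 m ≈ -0.003332 m

y(18/5) = -520663/156250000 m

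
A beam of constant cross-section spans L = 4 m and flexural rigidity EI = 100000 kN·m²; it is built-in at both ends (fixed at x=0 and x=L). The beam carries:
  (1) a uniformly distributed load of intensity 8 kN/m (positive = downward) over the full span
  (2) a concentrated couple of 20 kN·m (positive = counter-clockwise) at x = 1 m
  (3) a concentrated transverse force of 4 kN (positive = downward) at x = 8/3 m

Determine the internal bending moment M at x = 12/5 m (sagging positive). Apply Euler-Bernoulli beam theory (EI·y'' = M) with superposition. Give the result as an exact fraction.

M(12/5) = 8767/2700 kN·m

Load 1 — uniform load w=8 kN/m over full span:
  M_1 = wLx/2 - wL²/12 - wx²/2 = 8·4·(12/5)/2 - 8·4²/12 - 8·(12/5)²/2 = 352/75 kN·m
Load 2 — applied couple M₀=20 kN·m at a=1 m (b=L-a=3):
  M_2 = R_Ax - M_A - M₀  [x>a] with R_A=45/8, M_A=-15/4 = (45/8)·(12/5) - (-15/4) - 20 = -11/4 kN·m
Load 3 — point force P=4 kN at a=8/3 m (b=L-a=4/3):
  M_3 = Pb²(3a+b)x/L³ - Pab²/L²  [x≤a] = 4·(4/3)²·(3·(8/3)+(4/3))·(12/5)/4³ - 4·(8/3)·(4/3)²/4² = 176/135 kN·m
Superposition: M = Σ M_i = 8767/2700 kN·m ≈ 3.247037 kN·m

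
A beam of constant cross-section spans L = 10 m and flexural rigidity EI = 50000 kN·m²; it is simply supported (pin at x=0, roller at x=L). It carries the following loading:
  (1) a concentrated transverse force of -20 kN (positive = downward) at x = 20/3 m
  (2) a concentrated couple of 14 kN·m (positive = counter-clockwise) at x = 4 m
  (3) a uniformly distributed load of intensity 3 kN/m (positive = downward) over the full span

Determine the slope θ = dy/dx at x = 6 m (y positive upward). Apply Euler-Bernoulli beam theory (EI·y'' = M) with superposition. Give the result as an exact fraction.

Load 1 — point force P=-20 kN at a=20/3 m (b=L-a=10/3):
  θ_1 = -Pb(L²-b²-3x²)/(6LEI)  [x≤a] = -(-20)·(10/3)·(10²-(10/3)²-3·6²)/(6·10·50000) = -43/101250 rad
Load 2 — applied couple M₀=14 kN·m at a=4 m (b=L-a=6):
  θ_2 = (M₀x²/(2L)-M₀(x-a)+C₁)/EI  [x>a] with C₁=M₀(3b²-L²)/(6L)=28/15 = (14·6²/(2·10)-14·(6-4)+(28/15))/50000 = -7/375000 rad
Load 3 — uniform load w=3 kN/m over full span:
  θ_3 = -w(L³-6Lx²+4x³)/(24EI) = -3·(10³-6·10·6²+4·6³)/(24·50000) = 37/50000 rad
Superposition: θ = Σ θ_i = 6007/20250000 rad ≈ 0.000297 rad

θ(6) = 6007/20250000 rad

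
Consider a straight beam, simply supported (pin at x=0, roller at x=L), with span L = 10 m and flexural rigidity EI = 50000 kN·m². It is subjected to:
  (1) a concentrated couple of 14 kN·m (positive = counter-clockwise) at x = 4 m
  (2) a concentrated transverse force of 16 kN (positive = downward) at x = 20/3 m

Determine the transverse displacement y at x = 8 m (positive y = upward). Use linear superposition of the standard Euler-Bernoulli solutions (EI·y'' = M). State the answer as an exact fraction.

y(8) = -4073/1265625 m

Load 1 — applied couple M₀=14 kN·m at a=4 m (b=L-a=6):
  y_1 = (M₀x³/(6L)-M₀(x-a)²/2+C₁x)/EI  [x>a] with C₁=M₀(3b²-L²)/(6L)=28/15 = (14·8³/(6·10)-14·(8-4)²/2+(28/15)·8)/50000 = 7/15625 m
Load 2 — point force P=16 kN at a=20/3 m (b=L-a=10/3):
  y_2 = -Pa(L-x)(2Lx-a²-x²)/(6LEI)  [x>a] = -16·(20/3)·(10-8)·(2·10·8-(20/3)²-8²)/(6·10·50000) = -928/253125 m
Superposition: y = Σ y_i = -4073/1265625 m ≈ -0.003218 m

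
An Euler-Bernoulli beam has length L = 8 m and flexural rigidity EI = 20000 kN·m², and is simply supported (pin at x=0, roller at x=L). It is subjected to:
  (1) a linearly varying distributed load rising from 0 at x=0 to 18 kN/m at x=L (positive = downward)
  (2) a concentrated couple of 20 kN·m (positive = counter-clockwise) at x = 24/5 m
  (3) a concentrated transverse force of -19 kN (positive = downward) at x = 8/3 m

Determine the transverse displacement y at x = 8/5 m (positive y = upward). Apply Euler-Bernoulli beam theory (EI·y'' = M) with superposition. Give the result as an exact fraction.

Load 1 — triangular load w₀=18 kN/m (0→w₀ over full span):
  y_1 = -w₀x(7L⁴-10L²x²+3x⁴)/(360LEI) = -18·(8/5)·(7·8⁴-10·8²·(8/5)²+3·(8/5)⁴)/(360·8·20000) = -132096/9765625 m
Load 2 — applied couple M₀=20 kN·m at a=24/5 m (b=L-a=16/5):
  y_2 = (M₀x³/(6L)+C₁x)/EI  [x≤a] with C₁=M₀(3b²-L²)/(6L)=-208/15 = (20·(8/5)³/(6·8)+(-208/15)·(8/5))/20000 = -16/15625 m
Load 3 — point force P=-19 kN at a=8/3 m (b=L-a=16/3):
  y_3 = -Pbx(L²-b²-x²)/(6LEI)  [x≤a] = -(-19)·(16/3)·(8/5)·(8²-(16/3)²-(8/5)²)/(6·8·20000) = 35264/6328125 m
Superposition: y = Σ y_i = -7101776/791015625 m ≈ -0.008978 m

y(8/5) = -7101776/791015625 m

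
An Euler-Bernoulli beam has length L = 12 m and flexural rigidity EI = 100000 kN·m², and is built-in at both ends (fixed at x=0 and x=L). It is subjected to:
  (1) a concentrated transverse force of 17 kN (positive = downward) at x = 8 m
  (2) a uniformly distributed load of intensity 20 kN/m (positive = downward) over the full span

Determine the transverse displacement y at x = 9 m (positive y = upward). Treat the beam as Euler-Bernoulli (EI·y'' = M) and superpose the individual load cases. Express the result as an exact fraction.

y(9) = -4121/600000 m

Load 1 — point force P=17 kN at a=8 m (b=L-a=4):
  y_1 = -Pa²(L-x)²(3bL-(3b+a)(L-x))/(6L³EI)  [x>a] = -17·8²·(12-9)²·(3·4·12-(3·4+8)·(12-9))/(6·12³·100000) = -119/150000 m
Load 2 — uniform load w=20 kN/m over full span:
  y_2 = -wx²(L-x)²/(24EI) = -20·9²·(12-9)²/(24·100000) = -243/40000 m
Superposition: y = Σ y_i = -4121/600000 m ≈ -0.006868 m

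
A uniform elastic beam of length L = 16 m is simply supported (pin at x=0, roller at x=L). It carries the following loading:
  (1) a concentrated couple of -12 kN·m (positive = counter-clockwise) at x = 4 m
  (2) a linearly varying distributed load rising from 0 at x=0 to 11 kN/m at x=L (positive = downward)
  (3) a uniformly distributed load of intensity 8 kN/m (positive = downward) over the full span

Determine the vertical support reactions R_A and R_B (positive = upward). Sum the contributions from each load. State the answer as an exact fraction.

Load 1 — applied couple M₀=-12 kN·m at a=4 m (b=L-a=12):
  R_A = M₀/L = (-12)/16 = -3/4 kN
  R_B = -M₀/L = -(-12)/16 = 3/4 kN
Load 2 — triangular load w₀=11 kN/m (0→w₀ over full span):
  R_A = w₀L/6 = 11·16/6 = 88/3 kN
  R_B = w₀L/3 = 11·16/3 = 176/3 kN
Load 3 — uniform load w=8 kN/m over full span:
  R_A = wL/2 = 8·16/2 = 64 kN
  R_B = wL/2 = 8·16/2 = 64 kN
Superposition: R_A = 1111/12 kN, R_B = 1481/12 kN

R_A = 1111/12 kN, R_B = 1481/12 kN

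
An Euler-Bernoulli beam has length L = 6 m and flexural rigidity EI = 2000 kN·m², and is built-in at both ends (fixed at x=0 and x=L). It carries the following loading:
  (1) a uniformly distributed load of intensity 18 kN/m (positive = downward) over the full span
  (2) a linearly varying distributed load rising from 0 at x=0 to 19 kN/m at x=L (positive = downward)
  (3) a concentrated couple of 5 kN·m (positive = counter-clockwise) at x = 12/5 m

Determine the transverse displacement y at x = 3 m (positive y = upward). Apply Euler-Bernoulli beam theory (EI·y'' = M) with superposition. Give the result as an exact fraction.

Load 1 — uniform load w=18 kN/m over full span:
  y_1 = -wx²(L-x)²/(24EI) = -18·3²·(6-3)²/(24·2000) = -243/8000 m
Load 2 — triangular load w₀=19 kN/m (0→w₀ over full span):
  y_2 = -w₀x²(L-x)²(x+2L)/(120LEI) = -19·3²·(6-3)²·(3+2·6)/(120·6·2000) = -513/32000 m
Load 3 — applied couple M₀=5 kN·m at a=12/5 m (b=L-a=18/5):
  y_3 = (R_Ax³/6 - M_Ax²/2 - M₀(x-a)²/2)/EI  [x>a] with R_A=6/5, M_A=3/5 = ((6/5)·3³/6 - (3/5)·3²/2 - 5·(3-(12/5))²/2)/2000 = 9/10000 m
Superposition: y = Σ y_i = -7281/160000 m ≈ -0.045506 m

y(3) = -7281/160000 m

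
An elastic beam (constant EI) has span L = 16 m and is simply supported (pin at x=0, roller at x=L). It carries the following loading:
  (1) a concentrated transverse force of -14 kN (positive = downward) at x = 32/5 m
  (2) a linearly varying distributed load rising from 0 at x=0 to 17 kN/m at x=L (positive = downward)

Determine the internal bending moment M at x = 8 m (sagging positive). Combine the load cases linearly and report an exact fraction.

Load 1 — point force P=-14 kN at a=32/5 m (b=L-a=48/5):
  M_1 = Pa(L-x)/L  [x>a] = (-14)·(32/5)·(16-8)/16 = -224/5 kN·m
Load 2 — triangular load w₀=17 kN/m (0→w₀ over full span):
  M_2 = w₀Lx/6 - w₀x³/(6L) = 17·16·8/6 - 17·8³/(6·16) = 272 kN·m
Superposition: M = Σ M_i = 1136/5 kN·m ≈ 227.200000 kN·m

M(8) = 1136/5 kN·m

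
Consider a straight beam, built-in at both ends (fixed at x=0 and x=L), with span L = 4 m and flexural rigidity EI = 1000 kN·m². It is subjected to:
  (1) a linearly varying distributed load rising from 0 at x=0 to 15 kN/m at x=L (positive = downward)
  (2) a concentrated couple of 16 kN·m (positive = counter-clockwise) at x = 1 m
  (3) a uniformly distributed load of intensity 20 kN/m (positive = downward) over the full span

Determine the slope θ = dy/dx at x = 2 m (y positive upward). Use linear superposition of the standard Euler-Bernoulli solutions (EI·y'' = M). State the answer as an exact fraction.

Load 1 — triangular load w₀=15 kN/m (0→w₀ over full span):
  θ_1 = -w₀(2x(L-x)(L-2x)(x+2L)+x²(L-x)²)/(120LEI) = -15·(2·2·(4-2)·(4-2·2)·(2+2·4)+2²·(4-2)²)/(120·4·1000) = -1/2000 rad
Load 2 — applied couple M₀=16 kN·m at a=1 m (b=L-a=3):
  θ_2 = (R_Ax²/2 - M_Ax - M₀(x-a))/EI  [x>a] with R_A=9/2, M_A=-3 = ((9/2)·2²/2 - (-3)·2 - 16·(2-1))/1000 = -1/1000 rad
Load 3 — uniform load w=20 kN/m over full span:
  θ_3 = -wx(L-x)(L-2x)/(12EI) = -20·2·(4-2)·(4-2·2)/(12·1000) = 0 rad
Superposition: θ = Σ θ_i = -3/2000 rad ≈ -0.001500 rad

θ(2) = -3/2000 rad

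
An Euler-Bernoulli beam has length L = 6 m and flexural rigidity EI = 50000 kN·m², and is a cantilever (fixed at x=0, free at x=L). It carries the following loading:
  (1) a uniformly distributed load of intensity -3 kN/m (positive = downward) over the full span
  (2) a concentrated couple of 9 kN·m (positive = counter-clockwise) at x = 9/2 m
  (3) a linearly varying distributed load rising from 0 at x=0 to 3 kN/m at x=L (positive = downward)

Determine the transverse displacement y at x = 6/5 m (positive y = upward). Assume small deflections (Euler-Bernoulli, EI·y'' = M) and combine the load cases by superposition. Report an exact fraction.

y(6/5) = 133569/390625000 m

Load 1 — uniform load w=-3 kN/m over full span:
  y_1 = -wx²(x²-4Lx+6L²)/(24EI) = -(-3)·(6/5)²·((6/5)²-4·6·(6/5)+6·6²)/(24·50000) = 10611/15625000 m
Load 2 — applied couple M₀=9 kN·m at a=9/2 m (b=L-a=3/2):
  y_2 = M₀x²/(2EI)  [x≤a] = 9·(6/5)²/(2·50000) = 81/625000 m
Load 3 — triangular load w₀=3 kN/m (0→w₀ over full span):
  y_3 = (w₀Lx³/12-w₀L²x²/6-w₀x⁵/(120L))/EI = (3·6·(6/5)³/12-3·6²·(6/5)²/6-3·(6/5)⁵/(120·6))/50000 = -182331/390625000 m
Superposition: y = Σ y_i = 133569/390625000 m ≈ 0.000342 m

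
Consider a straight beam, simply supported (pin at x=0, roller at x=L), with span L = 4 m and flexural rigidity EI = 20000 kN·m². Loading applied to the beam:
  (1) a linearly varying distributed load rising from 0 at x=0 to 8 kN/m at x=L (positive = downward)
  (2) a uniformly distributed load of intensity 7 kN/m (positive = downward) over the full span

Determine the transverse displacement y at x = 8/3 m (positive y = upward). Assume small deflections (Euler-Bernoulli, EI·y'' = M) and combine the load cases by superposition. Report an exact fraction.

y(8/3) = -734/455625 m

Load 1 — triangular load w₀=8 kN/m (0→w₀ over full span):
  y_1 = -w₀x(7L⁴-10L²x²+3x⁴)/(360LEI) = -8·(8/3)·(7·4⁴-10·4²·(8/3)²+3·(8/3)⁴)/(360·4·20000) = -272/455625 m
Load 2 — uniform load w=7 kN/m over full span:
  y_2 = -wx(L³-2Lx²+x³)/(24EI) = -7·(8/3)·(4³-2·4·(8/3)²+(8/3)³)/(24·20000) = -154/151875 m
Superposition: y = Σ y_i = -734/455625 m ≈ -0.001611 m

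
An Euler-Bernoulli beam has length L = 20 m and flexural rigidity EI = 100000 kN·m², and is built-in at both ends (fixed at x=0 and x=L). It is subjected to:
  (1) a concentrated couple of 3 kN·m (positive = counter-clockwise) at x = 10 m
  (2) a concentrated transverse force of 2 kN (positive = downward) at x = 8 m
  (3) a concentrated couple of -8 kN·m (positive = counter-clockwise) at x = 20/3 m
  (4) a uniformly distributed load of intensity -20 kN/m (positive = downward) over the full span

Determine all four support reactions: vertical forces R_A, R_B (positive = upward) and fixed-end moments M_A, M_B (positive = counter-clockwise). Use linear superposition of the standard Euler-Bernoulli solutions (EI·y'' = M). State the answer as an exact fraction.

Load 1 — applied couple M₀=3 kN·m at a=10 m (b=L-a=10):
  R_A = 6M₀ab/L³ = 6·3·10·10/20³ = 9/40 kN
  M_A = M₀b(2a-b)/L² = 3·10·(2·10-10)/20² = 3/4 kN·m
  R_B = -6M₀ab/L³ = -6·3·10·10/20³ = -9/40 kN
  M_B = M₀a(2b-a)/L² = 3·10·(2·10-10)/20² = 3/4 kN·m
Load 2 — point force P=2 kN at a=8 m (b=L-a=12):
  R_A = Pb²(3a+b)/L³ = 2·12²·(3·8+12)/20³ = 162/125 kN
  M_A = Pab²/L² = 2·8·12²/20² = 144/25 kN·m
  R_B = Pa²(a+3b)/L³ = 2·8²·(8+3·12)/20³ = 88/125 kN
  M_B = -Pa²b/L² = -2·8²·12/20² = -96/25 kN·m
Load 3 — applied couple M₀=-8 kN·m at a=20/3 m (b=L-a=40/3):
  R_A = 6M₀ab/L³ = 6·(-8)·(20/3)·(40/3)/20³ = -8/15 kN
  M_A = M₀b(2a-b)/L² = (-8)·(40/3)·(2·(20/3)-(40/3))/20² = 0 kN·m
  R_B = -6M₀ab/L³ = -6·(-8)·(20/3)·(40/3)/20³ = 8/15 kN
  M_B = M₀a(2b-a)/L² = (-8)·(20/3)·(2·(40/3)-(20/3))/20² = -8/3 kN·m
Load 4 — uniform load w=-20 kN/m over full span:
  R_A = wL/2 = (-20)·20/2 = -200 kN
  M_A = wL²/12 = (-20)·20²/12 = -2000/3 kN·m
  R_B = wL/2 = (-20)·20/2 = -200 kN
  M_B = -wL²/12 = -(-20)·20²/12 = 2000/3 kN·m
Superposition: R_A = -597037/3000 kN, M_A = -198047/300 kN·m, R_B = -596963/3000 kN, M_B = 66091/100 kN·m

R_A = -597037/3000 kN, M_A = -198047/300 kN·m, R_B = -596963/3000 kN, M_B = 66091/100 kN·m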